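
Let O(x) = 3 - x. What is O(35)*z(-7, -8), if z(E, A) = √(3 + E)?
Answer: -64*I ≈ -64.0*I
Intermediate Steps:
O(35)*z(-7, -8) = (3 - 1*35)*√(3 - 7) = (3 - 35)*√(-4) = -64*I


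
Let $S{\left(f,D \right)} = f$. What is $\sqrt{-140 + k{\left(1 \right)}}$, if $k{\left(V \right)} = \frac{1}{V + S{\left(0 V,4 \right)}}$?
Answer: $i \sqrt{139} \approx 11.79 i$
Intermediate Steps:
$k{\left(V \right)} = \frac{1}{V}$ ($k{\left(V \right)} = \frac{1}{V + 0 V} = \frac{1}{V + 0} = \frac{1}{V}$)
$\sqrt{-140 + k{\left(1 \right)}} = \sqrt{-140 + 1^{-1}} = \sqrt{-140 + 1} = \sqrt{-139} = i \sqrt{139}$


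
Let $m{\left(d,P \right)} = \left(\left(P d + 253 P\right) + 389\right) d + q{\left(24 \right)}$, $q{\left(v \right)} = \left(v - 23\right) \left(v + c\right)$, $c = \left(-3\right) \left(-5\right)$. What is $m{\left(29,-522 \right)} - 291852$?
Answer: $-4549448$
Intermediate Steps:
$c = 15$
$q{\left(v \right)} = \left(-23 + v\right) \left(15 + v\right)$ ($q{\left(v \right)} = \left(v - 23\right) \left(v + 15\right) = \left(-23 + v\right) \left(15 + v\right)$)
$m{\left(d,P \right)} = 39 + d \left(389 + 253 P + P d\right)$ ($m{\left(d,P \right)} = \left(\left(P d + 253 P\right) + 389\right) d - \left(537 - 576\right) = \left(\left(253 P + P d\right) + 389\right) d - -39 = \left(389 + 253 P + P d\right) d + 39 = d \left(389 + 253 P + P d\right) + 39 = 39 + d \left(389 + 253 P + P d\right)$)
$m{\left(29,-522 \right)} - 291852 = \left(39 + 389 \cdot 29 - 522 \cdot 29^{2} + 253 \left(-522\right) 29\right) - 291852 = \left(39 + 11281 - 439002 - 3829914\right) - 291852 = -4257596 - 291852 = -4549448$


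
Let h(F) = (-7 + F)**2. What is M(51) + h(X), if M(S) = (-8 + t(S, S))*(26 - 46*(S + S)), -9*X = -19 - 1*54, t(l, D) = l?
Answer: -16251578/81 ≈ -2.0064e+5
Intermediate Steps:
X = 73/9 (X = -(-19 - 1*54)/9 = -(-19 - 54)/9 = -1/9*(-73) = 73/9 ≈ 8.1111)
M(S) = (-8 + S)*(26 - 92*S) (M(S) = (-8 + S)*(26 - 46*(S + S)) = (-8 + S)*(26 - 92*S))
M(51) + h(X) = (-208 - 92*51**2 + 762*51) + (-7 + 73/9)**2 = (-208 - 92*2601 + 38862) + (10/9)**2 = (-208 - 239292 + 38862) + 100/81 = -200638 + 100/81 = -16251578/81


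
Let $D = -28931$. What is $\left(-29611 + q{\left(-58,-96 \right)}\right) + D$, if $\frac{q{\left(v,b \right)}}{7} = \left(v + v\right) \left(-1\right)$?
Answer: $-57730$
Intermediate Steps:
$q{\left(v,b \right)} = - 14 v$ ($q{\left(v,b \right)} = 7 \left(v + v\right) \left(-1\right) = 7 \cdot 2 v \left(-1\right) = 7 \left(- 2 v\right) = - 14 v$)
$\left(-29611 + q{\left(-58,-96 \right)}\right) + D = \left(-29611 - -812\right) - 28931 = \left(-29611 + 812\right) - 28931 = -28799 - 28931 = -57730$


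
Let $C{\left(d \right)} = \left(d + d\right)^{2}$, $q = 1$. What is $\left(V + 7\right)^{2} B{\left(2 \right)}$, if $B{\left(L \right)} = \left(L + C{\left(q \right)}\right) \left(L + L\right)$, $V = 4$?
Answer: $2904$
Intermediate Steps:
$C{\left(d \right)} = 4 d^{2}$ ($C{\left(d \right)} = \left(2 d\right)^{2} = 4 d^{2}$)
$B{\left(L \right)} = 2 L \left(4 + L\right)$ ($B{\left(L \right)} = \left(L + 4 \cdot 1^{2}\right) \left(L + L\right) = \left(L + 4 \cdot 1\right) 2 L = \left(L + 4\right) 2 L = \left(4 + L\right) 2 L = 2 L \left(4 + L\right)$)
$\left(V + 7\right)^{2} B{\left(2 \right)} = \left(4 + 7\right)^{2} \cdot 2 \cdot 2 \left(4 + 2\right) = 11^{2} \cdot 2 \cdot 2 \cdot 6 = 121 \cdot 24 = 2904$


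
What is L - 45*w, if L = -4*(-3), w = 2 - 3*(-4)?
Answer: -618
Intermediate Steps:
w = 14 (w = 2 + 12 = 14)
L = 12
L - 45*w = 12 - 45*14 = 12 - 630 = -618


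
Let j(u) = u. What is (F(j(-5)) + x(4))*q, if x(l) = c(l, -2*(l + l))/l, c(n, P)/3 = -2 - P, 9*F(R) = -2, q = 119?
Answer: 22015/18 ≈ 1223.1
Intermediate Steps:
F(R) = -2/9 (F(R) = (1/9)*(-2) = -2/9)
c(n, P) = -6 - 3*P (c(n, P) = 3*(-2 - P) = -6 - 3*P)
x(l) = (-6 + 12*l)/l (x(l) = (-6 - (-6)*(l + l))/l = (-6 - (-6)*2*l)/l = (-6 - (-12)*l)/l = (-6 + 12*l)/l)
(F(j(-5)) + x(4))*q = (-2/9 + (12 - 6/4))*119 = (-2/9 + (12 - 6*1/4))*119 = (-2/9 + (12 - 3/2))*119 = (-2/9 + 21/2)*119 = (185/18)*119 = 22015/18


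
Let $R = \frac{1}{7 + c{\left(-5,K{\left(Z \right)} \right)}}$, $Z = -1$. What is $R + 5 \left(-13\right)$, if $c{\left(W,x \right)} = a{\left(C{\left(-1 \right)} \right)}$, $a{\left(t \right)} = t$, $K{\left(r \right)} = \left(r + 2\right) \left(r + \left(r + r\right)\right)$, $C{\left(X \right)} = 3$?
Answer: $- \frac{649}{10} \approx -64.9$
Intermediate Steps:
$K{\left(r \right)} = 3 r \left(2 + r\right)$ ($K{\left(r \right)} = \left(2 + r\right) \left(r + 2 r\right) = \left(2 + r\right) 3 r = 3 r \left(2 + r\right)$)
$c{\left(W,x \right)} = 3$
$R = \frac{1}{10}$ ($R = \frac{1}{7 + 3} = \frac{1}{10} \approx 0.1$)
$R + 5 \left(-13\right) = \frac{1}{10} + 5 \left(-13\right) = \frac{1}{10} - 65 = - \frac{649}{10}$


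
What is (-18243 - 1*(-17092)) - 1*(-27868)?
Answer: 26717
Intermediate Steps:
(-18243 - 1*(-17092)) - 1*(-27868) = (-18243 + 17092) + 27868 = -1151 + 27868 = 26717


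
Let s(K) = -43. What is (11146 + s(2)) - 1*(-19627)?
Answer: 30730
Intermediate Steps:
(11146 + s(2)) - 1*(-19627) = (11146 - 43) - 1*(-19627) = 11103 + 19627 = 30730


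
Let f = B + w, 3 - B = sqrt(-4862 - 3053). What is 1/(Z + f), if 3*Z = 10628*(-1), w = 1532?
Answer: -18069/36347764 + 9*I*sqrt(7915)/36347764 ≈ -0.00049711 + 2.2029e-5*I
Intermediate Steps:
B = 3 - I*sqrt(7915) (B = 3 - sqrt(-4862 - 3053) = 3 - sqrt(-7915) = 3 - I*sqrt(7915) ≈ 3.0 - 88.966*I)
Z = -10628/3 (Z = (10628*(-1))/3 = (1/3)*(-10628) = -10628/3 ≈ -3542.7)
f = 1535 - I*sqrt(7915) (f = (3 - I*sqrt(7915)) + 1532 = 1535 - I*sqrt(7915) ≈ 1535.0 - 88.966*I)
1/(Z + f) = 1/(-10628/3 + (1535 - I*sqrt(7915))) = 1/(-6023/3 - I*sqrt(7915))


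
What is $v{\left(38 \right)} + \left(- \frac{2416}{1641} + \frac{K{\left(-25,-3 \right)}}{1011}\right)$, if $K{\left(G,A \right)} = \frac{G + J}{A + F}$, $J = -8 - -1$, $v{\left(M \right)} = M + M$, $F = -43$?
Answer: $\frac{947956052}{12719391} \approx 74.528$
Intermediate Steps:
$v{\left(M \right)} = 2 M$
$J = -7$ ($J = -8 + 1 = -7$)
$K{\left(G,A \right)} = \frac{-7 + G}{-43 + A}$ ($K{\left(G,A \right)} = \frac{G - 7}{A - 43} = \frac{-7 + G}{-43 + A}$)
$v{\left(38 \right)} + \left(- \frac{2416}{1641} + \frac{K{\left(-25,-3 \right)}}{1011}\right) = 2 \cdot 38 - \left(\frac{2416}{1641} - \frac{\frac{1}{-43 - 3} \left(-7 - 25\right)}{1011}\right) = 76 - \left(\frac{2416}{1641} - \frac{1}{-46} \left(-32\right) \frac{1}{1011}\right) = 76 - \left(\frac{2416}{1641} - \left(- \frac{1}{46}\right) \left(-32\right) \frac{1}{1011}\right) = 76 + \left(- \frac{2416}{1641} + \frac{16}{23} \cdot \frac{1}{1011}\right) = 76 + \left(- \frac{2416}{1641} + \frac{16}{23253}\right) = 76 - \frac{18717664}{12719391} = \frac{947956052}{12719391}$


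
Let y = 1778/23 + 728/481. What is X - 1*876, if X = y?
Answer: -678402/851 ≈ -797.18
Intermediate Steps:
y = 67074/851 (y = 1778*(1/23) + 728*(1/481) = 1778/23 + 56/37 = 67074/851 ≈ 78.818)
X = 67074/851 ≈ 78.818
X - 1*876 = 67074/851 - 1*876 = 67074/851 - 876 = -678402/851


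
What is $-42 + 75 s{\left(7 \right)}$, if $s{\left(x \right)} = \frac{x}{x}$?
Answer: $33$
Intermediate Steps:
$s{\left(x \right)} = 1$
$-42 + 75 s{\left(7 \right)} = -42 + 75 \cdot 1 = -42 + 75 = 33$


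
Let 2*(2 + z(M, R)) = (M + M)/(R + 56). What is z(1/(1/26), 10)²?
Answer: 2809/1089 ≈ 2.5794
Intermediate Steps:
z(M, R) = -2 + M/(56 + R) (z(M, R) = -2 + ((M + M)/(R + 56))/2 = -2 + ((2*M)/(56 + R))/2 = -2 + (2*M/(56 + R))/2 = -2 + M/(56 + R))
z(1/(1/26), 10)² = ((-112 + 1/(1/26) - 2*10)/(56 + 10))² = ((-112 + 1/(1/26) - 20)/66)² = ((-112 + 26 - 20)/66)² = ((1/66)*(-106))² = (-53/33)² = 2809/1089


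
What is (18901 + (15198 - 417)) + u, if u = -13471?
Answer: 20211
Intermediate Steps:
(18901 + (15198 - 417)) + u = (18901 + (15198 - 417)) - 13471 = (18901 + 14781) - 13471 = 33682 - 13471 = 20211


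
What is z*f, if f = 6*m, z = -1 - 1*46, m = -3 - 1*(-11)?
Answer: -2256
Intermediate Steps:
m = 8 (m = -3 + 11 = 8)
z = -47 (z = -1 - 46 = -47)
f = 48 (f = 6*8 = 48)
z*f = -47*48 = -2256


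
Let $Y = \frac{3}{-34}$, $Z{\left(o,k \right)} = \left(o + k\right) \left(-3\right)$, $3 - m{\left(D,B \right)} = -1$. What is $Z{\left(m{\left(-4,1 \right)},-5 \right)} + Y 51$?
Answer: $- \frac{3}{2} \approx -1.5$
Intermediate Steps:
$m{\left(D,B \right)} = 4$ ($m{\left(D,B \right)} = 3 - -1 = 3 + 1 = 4$)
$Z{\left(o,k \right)} = - 3 k - 3 o$ ($Z{\left(o,k \right)} = \left(k + o\right) \left(-3\right) = - 3 k - 3 o$)
$Y = - \frac{3}{34}$ ($Y = 3 \left(- \frac{1}{34}\right) = - \frac{3}{34} \approx -0.088235$)
$Z{\left(m{\left(-4,1 \right)},-5 \right)} + Y 51 = \left(\left(-3\right) \left(-5\right) - 12\right) - \frac{9}{2} = \left(15 - 12\right) - \frac{9}{2} = 3 - \frac{9}{2} = - \frac{3}{2}$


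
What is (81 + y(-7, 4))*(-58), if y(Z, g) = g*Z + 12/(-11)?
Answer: -33118/11 ≈ -3010.7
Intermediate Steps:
y(Z, g) = -12/11 + Z*g (y(Z, g) = Z*g + 12*(-1/11) = Z*g - 12/11 = -12/11 + Z*g)
(81 + y(-7, 4))*(-58) = (81 + (-12/11 - 7*4))*(-58) = (81 + (-12/11 - 28))*(-58) = (81 - 320/11)*(-58) = (571/11)*(-58) = -33118/11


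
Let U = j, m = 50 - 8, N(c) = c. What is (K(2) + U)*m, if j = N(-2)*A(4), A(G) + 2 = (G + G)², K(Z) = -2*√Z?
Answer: -5208 - 84*√2 ≈ -5326.8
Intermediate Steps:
A(G) = -2 + 4*G² (A(G) = -2 + (G + G)² = -2 + (2*G)² = -2 + 4*G²)
m = 42
j = -124 (j = -2*(-2 + 4*4²) = -2*(-2 + 4*16) = -2*(-2 + 64) = -2*62 = -124)
U = -124
(K(2) + U)*m = (-2*√2 - 124)*42 = (-124 - 2*√2)*42 = -5208 - 84*√2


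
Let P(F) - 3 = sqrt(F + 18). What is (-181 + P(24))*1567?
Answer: -278926 + 1567*sqrt(42) ≈ -2.6877e+5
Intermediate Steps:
P(F) = 3 + sqrt(18 + F) (P(F) = 3 + sqrt(F + 18) = 3 + sqrt(18 + F))
(-181 + P(24))*1567 = (-181 + (3 + sqrt(18 + 24)))*1567 = (-181 + (3 + sqrt(42)))*1567 = (-178 + sqrt(42))*1567 = -278926 + 1567*sqrt(42)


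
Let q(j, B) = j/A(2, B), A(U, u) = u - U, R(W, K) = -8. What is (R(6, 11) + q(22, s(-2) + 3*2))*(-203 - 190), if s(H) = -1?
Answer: 262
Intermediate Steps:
q(j, B) = j/(-2 + B) (q(j, B) = j/(B - 1*2) = j/(B - 2) = j/(-2 + B))
(R(6, 11) + q(22, s(-2) + 3*2))*(-203 - 190) = (-8 + 22/(-2 + (-1 + 3*2)))*(-203 - 190) = (-8 + 22/(-2 + (-1 + 6)))*(-393) = (-8 + 22/(-2 + 5))*(-393) = (-8 + 22/3)*(-393) = -⅔*(-393) = 262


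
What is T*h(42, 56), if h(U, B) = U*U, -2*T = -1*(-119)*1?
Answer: -104958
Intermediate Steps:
T = -119/2 (T = -(-1*(-119))/2 = -119/2 ≈ -59.500)
h(U, B) = U²
T*h(42, 56) = -119/2*42² = -119/2*1764 = -104958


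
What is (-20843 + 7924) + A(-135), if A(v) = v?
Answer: -13054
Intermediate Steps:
(-20843 + 7924) + A(-135) = (-20843 + 7924) - 135 = -12919 - 135 = -13054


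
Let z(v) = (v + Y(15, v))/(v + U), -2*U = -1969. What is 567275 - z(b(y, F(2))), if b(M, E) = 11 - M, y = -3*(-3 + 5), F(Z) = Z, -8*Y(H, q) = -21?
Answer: 4545007143/8012 ≈ 5.6728e+5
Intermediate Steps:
Y(H, q) = 21/8 (Y(H, q) = -⅛*(-21) = 21/8)
U = 1969/2 (U = -½*(-1969) = 1969/2 ≈ 984.50)
y = -6 (y = -3*2 = -6)
z(v) = (21/8 + v)/(1969/2 + v) (z(v) = (v + 21/8)/(v + 1969/2) = (21/8 + v)/(1969/2 + v))
567275 - z(b(y, F(2))) = 567275 - (21 + 8*(11 - 1*(-6)))/(4*(1969 + 2*(11 - 1*(-6)))) = 567275 - (21 + 8*(11 + 6))/(4*(1969 + 2*(11 + 6))) = 567275 - (21 + 8*17)/(4*(1969 + 2*17)) = 567275 - (21 + 136)/(4*(1969 + 34)) = 567275 - 157/(4*2003) = 567275 - 1*157/8012 = 567275 - 157/8012 = 4545007143/8012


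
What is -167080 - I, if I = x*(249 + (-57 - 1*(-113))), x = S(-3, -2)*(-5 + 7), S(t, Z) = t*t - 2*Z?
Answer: -175010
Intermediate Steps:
S(t, Z) = t**2 - 2*Z
x = 26 (x = ((-3)**2 - 2*(-2))*(-5 + 7) = (9 + 4)*2 = 13*2 = 26)
I = 7930 (I = 26*(249 + (-57 - 1*(-113))) = 26*(249 + (-57 + 113)) = 26*(249 + 56) = 26*305 = 7930)
-167080 - I = -167080 - 1*7930 = -167080 - 7930 = -175010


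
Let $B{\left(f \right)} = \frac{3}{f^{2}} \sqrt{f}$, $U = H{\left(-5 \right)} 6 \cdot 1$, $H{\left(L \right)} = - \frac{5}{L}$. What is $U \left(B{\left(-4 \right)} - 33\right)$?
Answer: $-198 + \frac{9 i}{4} \approx -198.0 + 2.25 i$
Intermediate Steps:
$U = 6$ ($U = - \frac{5}{-5} \cdot 6 \cdot 1 = \left(-5\right) \left(- \frac{1}{5}\right) 6 \cdot 1 = 1 \cdot 6 \cdot 1 = 6 \cdot 1 = 6$)
$B{\left(f \right)} = \frac{3}{f^{\frac{3}{2}}}$ ($B{\left(f \right)} = \frac{3}{f^{2}} \sqrt{f} = \frac{3}{f^{\frac{3}{2}}}$)
$U \left(B{\left(-4 \right)} - 33\right) = 6 \left(\frac{3}{\left(-8\right) i} - 33\right) = 6 \left(3 \frac{i}{8} - 33\right) = 6 \left(\frac{3 i}{8} - 33\right) = 6 \left(-33 + \frac{3 i}{8}\right) = -198 + \frac{9 i}{4}$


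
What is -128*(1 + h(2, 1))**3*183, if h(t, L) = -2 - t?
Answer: 632448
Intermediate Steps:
-128*(1 + h(2, 1))**3*183 = -128*(1 + (-2 - 1*2))**3*183 = -128*(1 + (-2 - 2))**3*183 = -128*(1 - 4)**3*183 = -128*(-3)**3*183 = -128*(-27)*183 = 3456*183 = 632448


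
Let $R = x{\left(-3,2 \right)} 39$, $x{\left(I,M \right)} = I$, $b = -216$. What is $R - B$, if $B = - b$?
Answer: $-333$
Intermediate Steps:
$R = -117$ ($R = \left(-3\right) 39 = -117$)
$B = 216$ ($B = \left(-1\right) \left(-216\right) = 216$)
$R - B = -117 - 216 = -333$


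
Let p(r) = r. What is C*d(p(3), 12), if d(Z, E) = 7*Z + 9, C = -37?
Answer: -1110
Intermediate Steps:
d(Z, E) = 9 + 7*Z
C*d(p(3), 12) = -37*(9 + 7*3) = -37*(9 + 21) = -37*30 = -1110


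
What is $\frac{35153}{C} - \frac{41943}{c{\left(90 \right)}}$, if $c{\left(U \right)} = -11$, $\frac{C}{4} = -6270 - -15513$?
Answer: $\frac{141009389}{36972} \approx 3813.9$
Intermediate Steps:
$C = 36972$ ($C = 4 \left(-6270 - -15513\right) = 4 \left(-6270 + 15513\right) = 4 \cdot 9243 = 36972$)
$\frac{35153}{C} - \frac{41943}{c{\left(90 \right)}} = \frac{35153}{36972} - \frac{41943}{-11} = 35153 \cdot \frac{1}{36972} - -3813 = \frac{35153}{36972} + 3813 = \frac{141009389}{36972}$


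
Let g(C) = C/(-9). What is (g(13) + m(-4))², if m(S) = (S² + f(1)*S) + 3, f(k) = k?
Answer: 14884/81 ≈ 183.75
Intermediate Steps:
g(C) = -C/9 (g(C) = C*(-⅑) = -C/9)
m(S) = 3 + S + S² (m(S) = (S² + 1*S) + 3 = (S² + S) + 3 = (S + S²) + 3 = 3 + S + S²)
(g(13) + m(-4))² = (-⅑*13 + (3 - 4 + (-4)²))² = (-13/9 + (3 - 4 + 16))² = (-13/9 + 15)² = (122/9)² = 14884/81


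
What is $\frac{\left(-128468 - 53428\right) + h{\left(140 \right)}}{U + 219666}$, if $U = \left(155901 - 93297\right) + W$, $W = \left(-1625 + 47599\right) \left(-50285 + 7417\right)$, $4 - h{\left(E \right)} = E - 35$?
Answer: $\frac{181997}{1970531162} \approx 9.2359 \cdot 10^{-5}$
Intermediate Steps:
$h{\left(E \right)} = 39 - E$ ($h{\left(E \right)} = 4 - \left(E - 35\right) = 4 - \left(-35 + E\right) = 39 - E$)
$W = -1970813432$ ($W = 45974 \left(-42868\right) = -1970813432$)
$U = -1970750828$ ($U = \left(155901 - 93297\right) - 1970813432 = 62604 - 1970813432 = -1970750828$)
$\frac{\left(-128468 - 53428\right) + h{\left(140 \right)}}{U + 219666} = \frac{\left(-128468 - 53428\right) + \left(39 - 140\right)}{-1970750828 + 219666} = \frac{-181896 + \left(39 - 140\right)}{-1970531162} = \left(-181896 - 101\right) \left(- \frac{1}{1970531162}\right) = \left(-181997\right) \left(- \frac{1}{1970531162}\right) = \frac{181997}{1970531162}$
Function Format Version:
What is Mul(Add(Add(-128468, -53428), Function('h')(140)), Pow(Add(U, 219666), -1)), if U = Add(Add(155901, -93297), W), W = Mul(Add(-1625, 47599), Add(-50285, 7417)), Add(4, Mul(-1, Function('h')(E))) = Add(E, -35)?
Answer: Rational(181997, 1970531162) ≈ 9.2359e-5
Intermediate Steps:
Function('h')(E) = Add(39, Mul(-1, E)) (Function('h')(E) = Add(4, Mul(-1, Add(E, -35))) = Add(4, Mul(-1, Add(-35, E))) = Add(4, Add(35, Mul(-1, E))) = Add(39, Mul(-1, E)))
W = -1970813432 (W = Mul(45974, -42868) = -1970813432)
U = -1970750828 (U = Add(Add(155901, -93297), -1970813432) = Add(62604, -1970813432) = -1970750828)
Mul(Add(Add(-128468, -53428), Function('h')(140)), Pow(Add(U, 219666), -1)) = Mul(Add(Add(-128468, -53428), Add(39, Mul(-1, 140))), Pow(Add(-1970750828, 219666), -1)) = Mul(Add(-181896, Add(39, -140)), Pow(-1970531162, -1)) = Mul(Add(-181896, -101), Rational(-1, 1970531162)) = Mul(-181997, Rational(-1, 1970531162)) = Rational(181997, 1970531162)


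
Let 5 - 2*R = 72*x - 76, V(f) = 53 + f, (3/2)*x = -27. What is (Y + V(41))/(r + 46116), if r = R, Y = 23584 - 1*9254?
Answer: 9616/31203 ≈ 0.30818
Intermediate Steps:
x = -18 (x = (2/3)*(-27) = -18)
R = 1377/2 (R = 5/2 - (72*(-18) - 76)/2 = 5/2 - (-1296 - 76)/2 = 5/2 - 1/2*(-1372) = 5/2 + 686 = 1377/2 ≈ 688.50)
Y = 14330 (Y = 23584 - 9254 = 14330)
r = 1377/2 ≈ 688.50
(Y + V(41))/(r + 46116) = (14330 + (53 + 41))/(1377/2 + 46116) = (14330 + 94)/(93609/2) = 14424*(2/93609) = 9616/31203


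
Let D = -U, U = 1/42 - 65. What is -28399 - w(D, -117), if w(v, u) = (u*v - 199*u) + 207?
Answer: -620015/14 ≈ -44287.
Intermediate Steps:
U = -2729/42 (U = 1/42 - 65 = -2729/42 ≈ -64.976)
D = 2729/42 (D = -1*(-2729/42) = 2729/42 ≈ 64.976)
w(v, u) = 207 - 199*u + u*v (w(v, u) = (-199*u + u*v) + 207 = 207 - 199*u + u*v)
-28399 - w(D, -117) = -28399 - (207 - 199*(-117) - 117*2729/42) = -28399 - (207 + 23283 - 106431/14) = -28399 - 1*222429/14 = -28399 - 222429/14 = -620015/14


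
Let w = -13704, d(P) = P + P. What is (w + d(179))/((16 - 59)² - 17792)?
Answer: 13346/15943 ≈ 0.83711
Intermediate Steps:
d(P) = 2*P
(w + d(179))/((16 - 59)² - 17792) = (-13704 + 2*179)/((16 - 59)² - 17792) = (-13704 + 358)/((-43)² - 17792) = -13346/(1849 - 17792) = -13346/(-15943) = -13346*(-1/15943) = 13346/15943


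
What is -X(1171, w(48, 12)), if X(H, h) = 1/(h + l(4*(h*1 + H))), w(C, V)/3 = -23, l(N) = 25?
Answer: 1/44 ≈ 0.022727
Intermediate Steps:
w(C, V) = -69 (w(C, V) = 3*(-23) = -69)
X(H, h) = 1/(25 + h) (X(H, h) = 1/(h + 25) = 1/(25 + h))
-X(1171, w(48, 12)) = -1/(25 - 69) = -1/(-44) = -1*(-1/44) = 1/44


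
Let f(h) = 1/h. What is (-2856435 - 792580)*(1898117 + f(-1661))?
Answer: -11504513545649040/1661 ≈ -6.9263e+12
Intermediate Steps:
(-2856435 - 792580)*(1898117 + f(-1661)) = (-2856435 - 792580)*(1898117 + 1/(-1661)) = -3649015*(1898117 - 1/1661) = -3649015*3152772336/1661 = -11504513545649040/1661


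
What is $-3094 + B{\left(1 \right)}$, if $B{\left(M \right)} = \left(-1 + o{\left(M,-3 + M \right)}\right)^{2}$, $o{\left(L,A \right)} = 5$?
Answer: $-3078$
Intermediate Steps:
$B{\left(M \right)} = 16$ ($B{\left(M \right)} = \left(-1 + 5\right)^{2} = 4^{2} = 16$)
$-3094 + B{\left(1 \right)} = -3094 + 16 = -3078$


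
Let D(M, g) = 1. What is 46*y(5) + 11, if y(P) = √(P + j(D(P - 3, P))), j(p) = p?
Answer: 11 + 46*√6 ≈ 123.68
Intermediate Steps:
y(P) = √(1 + P) (y(P) = √(P + 1) = √(1 + P))
46*y(5) + 11 = 46*√(1 + 5) + 11 = 46*√6 + 11 = 11 + 46*√6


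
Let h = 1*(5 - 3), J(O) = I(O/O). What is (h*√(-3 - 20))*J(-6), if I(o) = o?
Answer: 2*I*√23 ≈ 9.5917*I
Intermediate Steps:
J(O) = 1 (J(O) = O/O = 1)
h = 2 (h = 1*2 = 2)
(h*√(-3 - 20))*J(-6) = (2*√(-3 - 20))*1 = (2*√(-23))*1 = (2*(I*√23))*1 = (2*I*√23)*1 = 2*I*√23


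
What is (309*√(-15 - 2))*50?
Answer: 15450*I*√17 ≈ 63702.0*I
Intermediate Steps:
(309*√(-15 - 2))*50 = (309*√(-17))*50 = (309*(I*√17))*50 = (309*I*√17)*50 = 15450*I*√17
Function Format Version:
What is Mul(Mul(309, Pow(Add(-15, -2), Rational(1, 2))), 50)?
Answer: Mul(15450, I, Pow(17, Rational(1, 2))) ≈ Mul(63702., I)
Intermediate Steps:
Mul(Mul(309, Pow(Add(-15, -2), Rational(1, 2))), 50) = Mul(Mul(309, Pow(-17, Rational(1, 2))), 50) = Mul(Mul(309, Mul(I, Pow(17, Rational(1, 2)))), 50) = Mul(Mul(309, I, Pow(17, Rational(1, 2))), 50) = Mul(15450, I, Pow(17, Rational(1, 2)))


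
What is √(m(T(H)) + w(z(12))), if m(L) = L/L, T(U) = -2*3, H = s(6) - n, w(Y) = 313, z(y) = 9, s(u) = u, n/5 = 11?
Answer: √314 ≈ 17.720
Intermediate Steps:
n = 55 (n = 5*11 = 55)
H = -49 (H = 6 - 1*55 = 6 - 55 = -49)
T(U) = -6
m(L) = 1
√(m(T(H)) + w(z(12))) = √(1 + 313) = √314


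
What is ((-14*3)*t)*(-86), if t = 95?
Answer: 343140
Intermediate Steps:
((-14*3)*t)*(-86) = (-14*3*95)*(-86) = -42*95*(-86) = -3990*(-86) = 343140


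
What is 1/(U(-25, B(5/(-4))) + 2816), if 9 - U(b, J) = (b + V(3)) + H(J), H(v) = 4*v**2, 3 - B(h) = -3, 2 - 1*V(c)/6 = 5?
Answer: 1/2724 ≈ 0.00036711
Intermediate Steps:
V(c) = -18 (V(c) = 12 - 6*5 = 12 - 30 = -18)
B(h) = 6 (B(h) = 3 - 1*(-3) = 3 + 3 = 6)
U(b, J) = 27 - b - 4*J**2 (U(b, J) = 9 - ((b - 18) + 4*J**2) = 9 - ((-18 + b) + 4*J**2) = 9 - (-18 + b + 4*J**2) = 9 + (18 - b - 4*J**2) = 27 - b - 4*J**2)
1/(U(-25, B(5/(-4))) + 2816) = 1/((27 - 1*(-25) - 4*6**2) + 2816) = 1/((27 + 25 - 4*36) + 2816) = 1/((27 + 25 - 144) + 2816) = 1/(-92 + 2816) = 1/2724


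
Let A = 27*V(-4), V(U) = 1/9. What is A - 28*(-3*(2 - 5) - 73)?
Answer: 1795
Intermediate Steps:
V(U) = ⅑
A = 3 (A = 27*(⅑) = 3)
A - 28*(-3*(2 - 5) - 73) = 3 - 28*(-3*(2 - 5) - 73) = 3 - 28*(-3*(-3) - 73) = 3 - 28*(9 - 73) = 3 - 28*(-64) = 3 - 1*(-1792) = 3 + 1792 = 1795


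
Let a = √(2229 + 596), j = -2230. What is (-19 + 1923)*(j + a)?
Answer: -4245920 + 9520*√113 ≈ -4.1447e+6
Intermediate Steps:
a = 5*√113 (a = √2825 = 5*√113 ≈ 53.151)
(-19 + 1923)*(j + a) = (-19 + 1923)*(-2230 + 5*√113) = 1904*(-2230 + 5*√113) = -4245920 + 9520*√113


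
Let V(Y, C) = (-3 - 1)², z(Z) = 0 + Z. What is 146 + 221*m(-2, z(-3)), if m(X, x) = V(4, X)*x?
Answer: -10462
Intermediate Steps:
z(Z) = Z
V(Y, C) = 16 (V(Y, C) = (-4)² = 16)
m(X, x) = 16*x
146 + 221*m(-2, z(-3)) = 146 + 221*(16*(-3)) = 146 + 221*(-48) = 146 - 10608 = -10462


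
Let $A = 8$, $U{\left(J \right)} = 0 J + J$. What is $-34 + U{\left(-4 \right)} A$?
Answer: $-66$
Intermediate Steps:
$U{\left(J \right)} = J$ ($U{\left(J \right)} = 0 + J = J$)
$-34 + U{\left(-4 \right)} A = -34 - 32 = -66$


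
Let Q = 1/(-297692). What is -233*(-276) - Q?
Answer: 19143977137/297692 ≈ 64308.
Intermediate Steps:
Q = -1/297692 ≈ -3.3592e-6
-233*(-276) - Q = -233*(-276) - 1*(-1/297692) = 64308 + 1/297692 = 19143977137/297692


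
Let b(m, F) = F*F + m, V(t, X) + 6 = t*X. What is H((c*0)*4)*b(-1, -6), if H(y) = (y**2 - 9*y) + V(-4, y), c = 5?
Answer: -210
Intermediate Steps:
V(t, X) = -6 + X*t (V(t, X) = -6 + t*X = -6 + X*t)
b(m, F) = m + F**2 (b(m, F) = F**2 + m = m + F**2)
H(y) = -6 + y**2 - 13*y (H(y) = (y**2 - 9*y) + (-6 + y*(-4)) = (y**2 - 9*y) + (-6 - 4*y) = -6 + y**2 - 13*y)
H((c*0)*4)*b(-1, -6) = (-6 + ((5*0)*4)**2 - 13*5*0*4)*(-1 + (-6)**2) = (-6 + (0*4)**2 - 0*4)*(-1 + 36) = (-6 + 0**2 - 13*0)*35 = (-6 + 0 + 0)*35 = -6*35 = -210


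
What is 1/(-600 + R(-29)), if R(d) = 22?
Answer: -1/578 ≈ -0.0017301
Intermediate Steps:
1/(-600 + R(-29)) = 1/(-600 + 22) = 1/(-578) = -1/578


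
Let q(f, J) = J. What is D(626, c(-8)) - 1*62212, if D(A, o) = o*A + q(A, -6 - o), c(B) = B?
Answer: -67218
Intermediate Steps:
D(A, o) = -6 - o + A*o (D(A, o) = o*A + (-6 - o) = A*o + (-6 - o) = -6 - o + A*o)
D(626, c(-8)) - 1*62212 = (-6 - 1*(-8) + 626*(-8)) - 1*62212 = (-6 + 8 - 5008) - 62212 = -5006 - 62212 = -67218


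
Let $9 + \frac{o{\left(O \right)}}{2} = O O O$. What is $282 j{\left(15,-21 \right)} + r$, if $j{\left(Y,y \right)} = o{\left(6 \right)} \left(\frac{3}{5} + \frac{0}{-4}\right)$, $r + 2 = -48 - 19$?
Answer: $\frac{349899}{5} \approx 69980.0$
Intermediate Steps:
$r = -69$ ($r = -2 - 67 = -69$)
$o{\left(O \right)} = -18 + 2 O^{3}$ ($o{\left(O \right)} = -18 + 2 O O O = -18 + 2 O^{2} O = -18 + 2 O^{3}$)
$j{\left(Y,y \right)} = \frac{1242}{5}$ ($j{\left(Y,y \right)} = \left(-18 + 2 \cdot 6^{3}\right) \left(\frac{3}{5} + \frac{0}{-4}\right) = \left(-18 + 2 \cdot 216\right) \left(3 \cdot \frac{1}{5} + 0 \left(- \frac{1}{4}\right)\right) = \left(-18 + 432\right) \left(\frac{3}{5} + 0\right) = 414 \cdot \frac{3}{5} = \frac{1242}{5}$)
$282 j{\left(15,-21 \right)} + r = 282 \cdot \frac{1242}{5} - 69 = \frac{350244}{5} - 69 = \frac{349899}{5}$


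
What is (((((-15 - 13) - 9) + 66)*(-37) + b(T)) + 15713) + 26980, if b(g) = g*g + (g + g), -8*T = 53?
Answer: 2665641/64 ≈ 41651.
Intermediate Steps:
T = -53/8 (T = -⅛*53 = -53/8 ≈ -6.6250)
b(g) = g² + 2*g
(((((-15 - 13) - 9) + 66)*(-37) + b(T)) + 15713) + 26980 = (((((-15 - 13) - 9) + 66)*(-37) - 53*(2 - 53/8)/8) + 15713) + 26980 = ((((-28 - 9) + 66)*(-37) - 53/8*(-37/8)) + 15713) + 26980 = (((-37 + 66)*(-37) + 1961/64) + 15713) + 26980 = ((29*(-37) + 1961/64) + 15713) + 26980 = ((-1073 + 1961/64) + 15713) + 26980 = (-66711/64 + 15713) + 26980 = 938921/64 + 26980 = 2665641/64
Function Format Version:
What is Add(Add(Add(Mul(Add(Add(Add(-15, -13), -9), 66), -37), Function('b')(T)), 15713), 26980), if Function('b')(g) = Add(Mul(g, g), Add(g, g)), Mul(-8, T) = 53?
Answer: Rational(2665641, 64) ≈ 41651.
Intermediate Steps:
T = Rational(-53, 8) (T = Mul(Rational(-1, 8), 53) = Rational(-53, 8) ≈ -6.6250)
Function('b')(g) = Add(Pow(g, 2), Mul(2, g))
Add(Add(Add(Mul(Add(Add(Add(-15, -13), -9), 66), -37), Function('b')(T)), 15713), 26980) = Add(Add(Add(Mul(Add(Add(Add(-15, -13), -9), 66), -37), Mul(Rational(-53, 8), Add(2, Rational(-53, 8)))), 15713), 26980) = Add(Add(Add(Mul(Add(Add(-28, -9), 66), -37), Mul(Rational(-53, 8), Rational(-37, 8))), 15713), 26980) = Add(Add(Add(Mul(Add(-37, 66), -37), Rational(1961, 64)), 15713), 26980) = Add(Add(Add(Mul(29, -37), Rational(1961, 64)), 15713), 26980) = Add(Add(Add(-1073, Rational(1961, 64)), 15713), 26980) = Add(Add(Rational(-66711, 64), 15713), 26980) = Add(Rational(938921, 64), 26980) = Rational(2665641, 64)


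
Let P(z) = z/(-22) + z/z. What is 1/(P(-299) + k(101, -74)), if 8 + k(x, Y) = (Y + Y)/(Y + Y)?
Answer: 22/167 ≈ 0.13174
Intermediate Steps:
P(z) = 1 - z/22 (P(z) = z*(-1/22) + 1 = -z/22 + 1 = 1 - z/22)
k(x, Y) = -7 (k(x, Y) = -8 + (Y + Y)/(Y + Y) = -8 + (2*Y)/((2*Y)) = -8 + (2*Y)*(1/(2*Y)) = -8 + 1 = -7)
1/(P(-299) + k(101, -74)) = 1/((1 - 1/22*(-299)) - 7) = 1/((1 + 299/22) - 7) = 1/(321/22 - 7) = 1/(167/22) = 22/167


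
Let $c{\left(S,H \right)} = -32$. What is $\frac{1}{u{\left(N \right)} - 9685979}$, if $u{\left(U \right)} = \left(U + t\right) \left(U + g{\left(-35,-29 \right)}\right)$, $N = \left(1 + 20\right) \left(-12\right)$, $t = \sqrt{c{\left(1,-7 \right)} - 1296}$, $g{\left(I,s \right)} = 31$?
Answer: $\frac{i}{- 9630287 i + 884 \sqrt{83}} \approx -1.0384 \cdot 10^{-7} + 8.6839 \cdot 10^{-11} i$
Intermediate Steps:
$t = 4 i \sqrt{83}$ ($t = \sqrt{-32 - 1296} = \sqrt{-1328} = 4 i \sqrt{83} \approx 36.442 i$)
$N = -252$ ($N = 21 \left(-12\right) = -252$)
$u{\left(U \right)} = \left(31 + U\right) \left(U + 4 i \sqrt{83}\right)$ ($u{\left(U \right)} = \left(U + 4 i \sqrt{83}\right) \left(U + 31\right) = \left(U + 4 i \sqrt{83}\right) \left(31 + U\right) = \left(31 + U\right) \left(U + 4 i \sqrt{83}\right)$)
$\frac{1}{u{\left(N \right)} - 9685979} = \frac{1}{\left(\left(-252\right)^{2} + 31 \left(-252\right) + 124 i \sqrt{83} + 4 i \left(-252\right) \sqrt{83}\right) - 9685979} = \frac{1}{\left(63504 - 7812 + 124 i \sqrt{83} - 1008 i \sqrt{83}\right) - 9685979} = \frac{1}{\left(55692 - 884 i \sqrt{83}\right) - 9685979} = \frac{1}{-9630287 - 884 i \sqrt{83}}$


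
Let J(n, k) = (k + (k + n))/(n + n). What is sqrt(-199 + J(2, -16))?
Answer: I*sqrt(826)/2 ≈ 14.37*I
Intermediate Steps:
J(n, k) = (n + 2*k)/(2*n) (J(n, k) = (n + 2*k)/((2*n)) = (n + 2*k)*(1/(2*n)) = (n + 2*k)/(2*n))
sqrt(-199 + J(2, -16)) = sqrt(-199 + (-16 + (1/2)*2)/2) = sqrt(-199 + (-16 + 1)/2) = sqrt(-199 + (1/2)*(-15)) = sqrt(-199 - 15/2) = sqrt(-413/2) = I*sqrt(826)/2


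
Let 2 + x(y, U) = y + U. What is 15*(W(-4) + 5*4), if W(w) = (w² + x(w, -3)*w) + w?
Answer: 1020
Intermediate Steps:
x(y, U) = -2 + U + y (x(y, U) = -2 + (y + U) = -2 + (U + y) = -2 + U + y)
W(w) = w + w² + w*(-5 + w) (W(w) = (w² + (-2 - 3 + w)*w) + w = (w² + (-5 + w)*w) + w = (w² + w*(-5 + w)) + w = w + w² + w*(-5 + w))
15*(W(-4) + 5*4) = 15*(2*(-4)*(-2 - 4) + 5*4) = 15*(2*(-4)*(-6) + 20) = 15*(48 + 20) = 15*68 = 1020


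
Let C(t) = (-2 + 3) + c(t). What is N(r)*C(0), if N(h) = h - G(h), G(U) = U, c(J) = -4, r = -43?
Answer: 0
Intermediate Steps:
C(t) = -3 (C(t) = (-2 + 3) - 4 = 1 - 4 = -3)
N(h) = 0 (N(h) = h - h = 0)
N(r)*C(0) = 0*(-3) = 0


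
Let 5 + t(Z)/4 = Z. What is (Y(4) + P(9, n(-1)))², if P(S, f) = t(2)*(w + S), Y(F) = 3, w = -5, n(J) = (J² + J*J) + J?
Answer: 2025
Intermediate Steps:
t(Z) = -20 + 4*Z
n(J) = J + 2*J² (n(J) = (J² + J²) + J = 2*J² + J = J + 2*J²)
P(S, f) = 60 - 12*S (P(S, f) = (-20 + 4*2)*(-5 + S) = (-20 + 8)*(-5 + S) = -12*(-5 + S) = 60 - 12*S)
(Y(4) + P(9, n(-1)))² = (3 + (60 - 12*9))² = (3 + (60 - 108))² = (3 - 48)² = (-45)² = 2025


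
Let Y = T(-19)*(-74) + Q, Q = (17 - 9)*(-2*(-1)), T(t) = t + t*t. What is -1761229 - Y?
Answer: -1735937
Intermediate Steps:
T(t) = t + t²
Q = 16 (Q = 8*2 = 16)
Y = -25292 (Y = -19*(1 - 19)*(-74) + 16 = -19*(-18)*(-74) + 16 = 342*(-74) + 16 = -25308 + 16 = -25292)
-1761229 - Y = -1761229 - 1*(-25292) = -1761229 + 25292 = -1735937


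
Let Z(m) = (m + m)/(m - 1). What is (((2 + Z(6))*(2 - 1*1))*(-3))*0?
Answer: 0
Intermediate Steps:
Z(m) = 2*m/(-1 + m) (Z(m) = (2*m)/(-1 + m) = 2*m/(-1 + m))
(((2 + Z(6))*(2 - 1*1))*(-3))*0 = (((2 + 2*6/(-1 + 6))*(2 - 1*1))*(-3))*0 = (((2 + 2*6/5)*(2 - 1))*(-3))*0 = (((2 + 2*6*(1/5))*1)*(-3))*0 = (((2 + 12/5)*1)*(-3))*0 = (((22/5)*1)*(-3))*0 = ((22/5)*(-3))*0 = -66/5*0 = 0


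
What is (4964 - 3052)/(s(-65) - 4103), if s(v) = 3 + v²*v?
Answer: -1912/278725 ≈ -0.0068598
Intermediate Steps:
s(v) = 3 + v³
(4964 - 3052)/(s(-65) - 4103) = (4964 - 3052)/((3 + (-65)³) - 4103) = 1912/((3 - 274625) - 4103) = 1912/(-274622 - 4103) = 1912/(-278725) = 1912*(-1/278725) = -1912/278725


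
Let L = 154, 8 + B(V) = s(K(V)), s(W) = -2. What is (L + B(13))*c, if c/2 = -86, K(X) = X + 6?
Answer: -24768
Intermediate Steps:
K(X) = 6 + X
B(V) = -10 (B(V) = -8 - 2 = -10)
c = -172 (c = 2*(-86) = -172)
(L + B(13))*c = (154 - 10)*(-172) = 144*(-172) = -24768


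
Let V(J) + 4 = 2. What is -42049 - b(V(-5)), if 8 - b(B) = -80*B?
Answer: -41897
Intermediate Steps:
V(J) = -2 (V(J) = -4 + 2 = -2)
b(B) = 8 + 80*B (b(B) = 8 - (-80)*B = 8 + 80*B)
-42049 - b(V(-5)) = -42049 - (8 + 80*(-2)) = -42049 - (8 - 160) = -42049 - 1*(-152) = -42049 + 152 = -41897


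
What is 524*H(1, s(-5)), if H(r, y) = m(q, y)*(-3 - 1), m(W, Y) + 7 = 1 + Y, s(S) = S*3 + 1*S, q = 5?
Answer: 54496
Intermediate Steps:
s(S) = 4*S (s(S) = 3*S + S = 4*S)
m(W, Y) = -6 + Y (m(W, Y) = -7 + (1 + Y) = -6 + Y)
H(r, y) = 24 - 4*y (H(r, y) = (-6 + y)*(-3 - 1) = (-6 + y)*(-4) = 24 - 4*y)
524*H(1, s(-5)) = 524*(24 - 16*(-5)) = 524*(24 - 4*(-20)) = 524*(24 + 80) = 524*104 = 54496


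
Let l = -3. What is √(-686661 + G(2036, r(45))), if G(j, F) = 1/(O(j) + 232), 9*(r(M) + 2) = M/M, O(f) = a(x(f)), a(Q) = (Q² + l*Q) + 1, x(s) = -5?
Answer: 2*I*√12794039349/273 ≈ 828.65*I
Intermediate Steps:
a(Q) = 1 + Q² - 3*Q (a(Q) = (Q² - 3*Q) + 1 = 1 + Q² - 3*Q)
O(f) = 41 (O(f) = 1 + (-5)² - 3*(-5) = 1 + 25 + 15 = 41)
r(M) = -17/9 (r(M) = -2 + (M/M)/9 = -2 + (⅑)*1 = -2 + ⅑ = -17/9)
G(j, F) = 1/273 (G(j, F) = 1/(41 + 232) = 1/273)
√(-686661 + G(2036, r(45))) = √(-686661 + 1/273) = √(-187458452/273) = 2*I*√12794039349/273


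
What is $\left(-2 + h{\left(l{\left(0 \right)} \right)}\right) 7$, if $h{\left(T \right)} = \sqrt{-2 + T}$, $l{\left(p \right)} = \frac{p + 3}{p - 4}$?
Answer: $-14 + \frac{7 i \sqrt{11}}{2} \approx -14.0 + 11.608 i$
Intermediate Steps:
$l{\left(p \right)} = \frac{3 + p}{-4 + p}$
$\left(-2 + h{\left(l{\left(0 \right)} \right)}\right) 7 = \left(-2 + \sqrt{-2 + \frac{3 + 0}{-4 + 0}}\right) 7 = \left(-2 + \sqrt{-2 + \frac{1}{-4} \cdot 3}\right) 7 = \left(-2 + \sqrt{-2 - \frac{3}{4}}\right) 7 = \left(-2 + \sqrt{- \frac{11}{4}}\right) 7 = \left(-2 + \frac{i \sqrt{11}}{2}\right) 7 = -14 + \frac{7 i \sqrt{11}}{2}$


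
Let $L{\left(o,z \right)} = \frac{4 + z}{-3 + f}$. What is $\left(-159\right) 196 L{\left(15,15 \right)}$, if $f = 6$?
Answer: $-197372$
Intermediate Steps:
$L{\left(o,z \right)} = \frac{4}{3} + \frac{z}{3}$ ($L{\left(o,z \right)} = \frac{4 + z}{-3 + 6} = \frac{4 + z}{3} = \left(4 + z\right) \frac{1}{3} = \frac{4}{3} + \frac{z}{3}$)
$\left(-159\right) 196 L{\left(15,15 \right)} = \left(-159\right) 196 \left(\frac{4}{3} + \frac{1}{3} \cdot 15\right) = - 31164 \left(\frac{4}{3} + 5\right) = \left(-31164\right) \frac{19}{3} = -197372$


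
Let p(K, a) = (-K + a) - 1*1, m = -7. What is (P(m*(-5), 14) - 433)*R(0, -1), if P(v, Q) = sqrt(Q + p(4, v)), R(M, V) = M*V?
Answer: 0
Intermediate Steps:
p(K, a) = -1 + a - K (p(K, a) = (a - K) - 1 = -1 + a - K)
P(v, Q) = sqrt(-5 + Q + v) (P(v, Q) = sqrt(Q + (-1 + v - 1*4)) = sqrt(Q + (-1 + v - 4)) = sqrt(Q + (-5 + v)) = sqrt(-5 + Q + v))
(P(m*(-5), 14) - 433)*R(0, -1) = (sqrt(-5 + 14 - 7*(-5)) - 433)*(0*(-1)) = (sqrt(-5 + 14 + 35) - 433)*0 = (sqrt(44) - 433)*0 = (2*sqrt(11) - 433)*0 = (-433 + 2*sqrt(11))*0 = 0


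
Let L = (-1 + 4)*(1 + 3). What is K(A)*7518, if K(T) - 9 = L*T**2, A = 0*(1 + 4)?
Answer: 67662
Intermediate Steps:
L = 12 (L = 3*4 = 12)
A = 0 (A = 0*5 = 0)
K(T) = 9 + 12*T**2
K(A)*7518 = (9 + 12*0**2)*7518 = (9 + 12*0)*7518 = (9 + 0)*7518 = 9*7518 = 67662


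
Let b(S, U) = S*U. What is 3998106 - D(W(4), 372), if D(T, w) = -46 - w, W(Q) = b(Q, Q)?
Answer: 3998524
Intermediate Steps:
W(Q) = Q**2 (W(Q) = Q*Q = Q**2)
3998106 - D(W(4), 372) = 3998106 - (-46 - 1*372) = 3998106 - (-46 - 372) = 3998106 - 1*(-418) = 3998106 + 418 = 3998524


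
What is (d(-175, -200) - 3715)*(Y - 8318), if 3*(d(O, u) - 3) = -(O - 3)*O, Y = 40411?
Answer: -1357084598/3 ≈ -4.5236e+8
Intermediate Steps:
d(O, u) = 3 - O*(-3 + O)/3 (d(O, u) = 3 + (-(O - 3)*O)/3 = 3 + (-(-3 + O)*O)/3 = 3 + (-O*(-3 + O))/3 = 3 - O*(-3 + O)/3)
(d(-175, -200) - 3715)*(Y - 8318) = ((3 - 175 - 1/3*(-175)**2) - 3715)*(40411 - 8318) = ((3 - 175 - 1/3*30625) - 3715)*32093 = ((3 - 175 - 30625/3) - 3715)*32093 = (-31141/3 - 3715)*32093 = -42286/3*32093 = -1357084598/3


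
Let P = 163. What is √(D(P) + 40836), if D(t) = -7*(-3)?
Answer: √40857 ≈ 202.13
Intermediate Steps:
D(t) = 21
√(D(P) + 40836) = √(21 + 40836) = √40857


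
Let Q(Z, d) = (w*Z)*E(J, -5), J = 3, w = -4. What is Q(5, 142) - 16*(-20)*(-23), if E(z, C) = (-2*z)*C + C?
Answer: -7860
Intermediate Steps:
E(z, C) = C - 2*C*z (E(z, C) = -2*C*z + C = C - 2*C*z)
Q(Z, d) = -100*Z (Q(Z, d) = (-4*Z)*(-5*(1 - 2*3)) = (-4*Z)*(-5*(1 - 6)) = (-4*Z)*(-5*(-5)) = -4*Z*25 = -100*Z)
Q(5, 142) - 16*(-20)*(-23) = -100*5 - 16*(-20)*(-23) = -500 - (-320)*(-23) = -500 - 1*7360 = -500 - 7360 = -7860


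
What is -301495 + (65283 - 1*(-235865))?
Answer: -347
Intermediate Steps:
-301495 + (65283 - 1*(-235865)) = -301495 + (65283 + 235865) = -301495 + 301148 = -347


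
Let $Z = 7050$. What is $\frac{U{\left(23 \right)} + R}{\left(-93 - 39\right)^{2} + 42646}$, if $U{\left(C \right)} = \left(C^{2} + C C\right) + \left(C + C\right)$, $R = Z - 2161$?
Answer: $\frac{5993}{60070} \approx 0.099767$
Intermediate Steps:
$R = 4889$ ($R = 7050 - 2161 = 4889$)
$U{\left(C \right)} = 2 C + 2 C^{2}$ ($U{\left(C \right)} = \left(C^{2} + C^{2}\right) + 2 C = 2 C^{2} + 2 C = 2 C + 2 C^{2}$)
$\frac{U{\left(23 \right)} + R}{\left(-93 - 39\right)^{2} + 42646} = \frac{2 \cdot 23 \left(1 + 23\right) + 4889}{\left(-93 - 39\right)^{2} + 42646} = \frac{2 \cdot 23 \cdot 24 + 4889}{\left(-132\right)^{2} + 42646} = \frac{1104 + 4889}{17424 + 42646} = \frac{5993}{60070}$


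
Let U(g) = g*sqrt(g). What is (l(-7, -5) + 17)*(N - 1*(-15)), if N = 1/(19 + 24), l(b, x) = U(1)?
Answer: 11628/43 ≈ 270.42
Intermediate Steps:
U(g) = g**(3/2)
l(b, x) = 1 (l(b, x) = 1**(3/2) = 1)
N = 1/43 ≈ 0.023256
(l(-7, -5) + 17)*(N - 1*(-15)) = (1 + 17)*(1/43 - 1*(-15)) = 18*(1/43 + 15) = 18*(646/43) = 11628/43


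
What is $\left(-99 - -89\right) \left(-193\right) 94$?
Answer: $181420$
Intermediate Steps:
$\left(-99 - -89\right) \left(-193\right) 94 = \left(-99 + 89\right) \left(-193\right) 94 = \left(-10\right) \left(-193\right) 94 = 1930 \cdot 94 = 181420$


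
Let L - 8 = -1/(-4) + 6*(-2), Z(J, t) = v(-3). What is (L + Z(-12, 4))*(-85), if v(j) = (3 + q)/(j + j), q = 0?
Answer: 1445/4 ≈ 361.25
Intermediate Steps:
v(j) = 3/(2*j) (v(j) = (3 + 0)/(j + j) = 3/((2*j)) = 3*(1/(2*j)) = 3/(2*j))
Z(J, t) = -1/2 (Z(J, t) = (3/2)/(-3) = (3/2)*(-1/3) = -1/2)
L = -15/4 (L = 8 + (-1/(-4) + 6*(-2)) = 8 + (-1*(-1/4) - 12) = 8 + (1/4 - 12) = 8 - 47/4 = -15/4 ≈ -3.7500)
(L + Z(-12, 4))*(-85) = (-15/4 - 1/2)*(-85) = -17/4*(-85) = 1445/4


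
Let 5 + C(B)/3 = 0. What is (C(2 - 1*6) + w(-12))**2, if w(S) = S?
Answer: 729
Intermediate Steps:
C(B) = -15 (C(B) = -15 + 3*0 = -15 + 0 = -15)
(C(2 - 1*6) + w(-12))**2 = (-15 - 12)**2 = (-27)**2 = 729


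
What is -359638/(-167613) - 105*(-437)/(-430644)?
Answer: 49061674789/24060510924 ≈ 2.0391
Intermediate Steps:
-359638/(-167613) - 105*(-437)/(-430644) = -359638*(-1/167613) + 45885*(-1/430644) = 359638/167613 - 15295/143548 = 49061674789/24060510924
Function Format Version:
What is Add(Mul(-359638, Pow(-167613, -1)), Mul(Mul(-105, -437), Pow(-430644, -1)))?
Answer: Rational(49061674789, 24060510924) ≈ 2.0391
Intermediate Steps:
Add(Mul(-359638, Pow(-167613, -1)), Mul(Mul(-105, -437), Pow(-430644, -1))) = Add(Mul(-359638, Rational(-1, 167613)), Mul(45885, Rational(-1, 430644))) = Add(Rational(359638, 167613), Rational(-15295, 143548)) = Rational(49061674789, 24060510924)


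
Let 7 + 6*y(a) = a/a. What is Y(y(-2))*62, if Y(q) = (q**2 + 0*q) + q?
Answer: 0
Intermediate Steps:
y(a) = -1 (y(a) = -7/6 + (a/a)/6 = -7/6 + (1/6)*1 = -7/6 + 1/6 = -1)
Y(q) = q + q**2 (Y(q) = (q**2 + 0) + q = q**2 + q = q + q**2)
Y(y(-2))*62 = -(1 - 1)*62 = -1*0*62 = 0*62 = 0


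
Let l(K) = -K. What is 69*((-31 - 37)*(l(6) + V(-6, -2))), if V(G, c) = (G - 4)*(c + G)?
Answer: -347208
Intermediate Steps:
V(G, c) = (-4 + G)*(G + c)
69*((-31 - 37)*(l(6) + V(-6, -2))) = 69*((-31 - 37)*(-1*6 + ((-6)**2 - 4*(-6) - 4*(-2) - 6*(-2)))) = 69*(-68*(-6 + (36 + 24 + 8 + 12))) = 69*(-68*(-6 + 80)) = 69*(-68*74) = 69*(-5032) = -347208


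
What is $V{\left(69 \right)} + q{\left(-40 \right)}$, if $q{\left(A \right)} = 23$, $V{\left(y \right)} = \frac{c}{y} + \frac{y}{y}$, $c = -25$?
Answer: $\frac{1631}{69} \approx 23.638$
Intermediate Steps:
$V{\left(y \right)} = 1 - \frac{25}{y}$ ($V{\left(y \right)} = - \frac{25}{y} + \frac{y}{y} = - \frac{25}{y} + 1 = 1 - \frac{25}{y}$)
$V{\left(69 \right)} + q{\left(-40 \right)} = \frac{-25 + 69}{69} + 23 = \frac{1}{69} \cdot 44 + 23 = \frac{44}{69} + 23 = \frac{1631}{69}$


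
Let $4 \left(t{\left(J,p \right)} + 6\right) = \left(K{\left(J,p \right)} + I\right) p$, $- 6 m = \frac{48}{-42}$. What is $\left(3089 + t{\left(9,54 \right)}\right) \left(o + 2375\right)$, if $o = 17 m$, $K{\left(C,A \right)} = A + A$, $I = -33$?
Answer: $\frac{409083113}{42} \approx 9.7401 \cdot 10^{6}$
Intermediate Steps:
$K{\left(C,A \right)} = 2 A$
$m = \frac{4}{21}$ ($m = - \frac{48 \frac{1}{-42}}{6} = - \frac{48 \left(- \frac{1}{42}\right)}{6} = \left(- \frac{1}{6}\right) \left(- \frac{8}{7}\right) = \frac{4}{21} \approx 0.19048$)
$o = \frac{68}{21}$ ($o = 17 \cdot \frac{4}{21} = \frac{68}{21} \approx 3.2381$)
$t{\left(J,p \right)} = -6 + \frac{p \left(-33 + 2 p\right)}{4}$ ($t{\left(J,p \right)} = -6 + \frac{\left(2 p - 33\right) p}{4} = -6 + \frac{\left(-33 + 2 p\right) p}{4} = -6 + \frac{p \left(-33 + 2 p\right)}{4}$)
$\left(3089 + t{\left(9,54 \right)}\right) \left(o + 2375\right) = \left(3089 - \left(\frac{903}{2} - 1458\right)\right) \left(\frac{68}{21} + 2375\right) = \left(3089 - - \frac{2013}{2}\right) \frac{49943}{21} = \left(3089 + \frac{2013}{2}\right) \frac{49943}{21} = \frac{8191}{2} \cdot \frac{49943}{21} = \frac{409083113}{42}$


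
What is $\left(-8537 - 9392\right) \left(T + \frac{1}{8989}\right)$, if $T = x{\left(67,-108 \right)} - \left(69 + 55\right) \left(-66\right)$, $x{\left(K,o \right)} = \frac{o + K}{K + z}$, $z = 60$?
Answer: $- \frac{167501871292370}{1141603} \approx -1.4673 \cdot 10^{8}$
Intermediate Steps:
$x{\left(K,o \right)} = \frac{K + o}{60 + K}$ ($x{\left(K,o \right)} = \frac{o + K}{K + 60} = \frac{K + o}{60 + K}$)
$T = \frac{1039327}{127}$ ($T = \frac{67 - 108}{60 + 67} - \left(69 + 55\right) \left(-66\right) = \frac{1}{127} \left(-41\right) - 124 \left(-66\right) = \frac{1}{127} \left(-41\right) - -8184 = - \frac{41}{127} + 8184 = \frac{1039327}{127} \approx 8183.7$)
$\left(-8537 - 9392\right) \left(T + \frac{1}{8989}\right) = \left(-8537 - 9392\right) \left(\frac{1039327}{127} + \frac{1}{8989}\right) = - 17929 \left(\frac{1039327}{127} + \frac{1}{8989}\right) = \left(-17929\right) \frac{9342510530}{1141603} = - \frac{167501871292370}{1141603}$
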